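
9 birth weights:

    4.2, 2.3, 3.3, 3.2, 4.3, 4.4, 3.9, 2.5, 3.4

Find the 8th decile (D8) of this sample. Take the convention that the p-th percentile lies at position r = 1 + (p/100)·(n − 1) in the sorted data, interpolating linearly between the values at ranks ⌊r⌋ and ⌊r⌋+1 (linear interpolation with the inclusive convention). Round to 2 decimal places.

Sorted: 2.3, 2.5, 3.2, 3.3, 3.4, 3.9, 4.2, 4.3, 4.4.
n = 9.
r = 1 + (80/100)·(9 − 1) = 1 + 6.4 = 7.4.
Rank 7 is 4.2 and rank 8 is 4.3.
Interpolate: 4.2 + 0.4·(4.3 − 4.2) = 4.2 + 0.4·0.1 = 4.24.

4.24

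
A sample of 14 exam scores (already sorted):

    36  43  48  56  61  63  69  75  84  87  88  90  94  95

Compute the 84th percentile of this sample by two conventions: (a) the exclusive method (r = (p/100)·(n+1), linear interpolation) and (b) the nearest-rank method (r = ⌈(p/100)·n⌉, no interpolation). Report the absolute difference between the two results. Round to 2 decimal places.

2.40

n = 14.
(a) r = 12.6; between ranks 12 (90) and 13 (94): 92.4.
(b) the nearest-rank method: rank 12 → 90.
|92.4 − 90| = 2.4.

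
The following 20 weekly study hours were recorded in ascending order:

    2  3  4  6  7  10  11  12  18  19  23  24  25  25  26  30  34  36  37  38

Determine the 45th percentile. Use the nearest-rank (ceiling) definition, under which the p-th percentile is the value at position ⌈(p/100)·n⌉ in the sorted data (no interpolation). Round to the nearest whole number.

n = 20.
Position = ⌈45/100 · 20⌉ = ⌈9⌉ = 9.
The value at rank 9 is 18.

18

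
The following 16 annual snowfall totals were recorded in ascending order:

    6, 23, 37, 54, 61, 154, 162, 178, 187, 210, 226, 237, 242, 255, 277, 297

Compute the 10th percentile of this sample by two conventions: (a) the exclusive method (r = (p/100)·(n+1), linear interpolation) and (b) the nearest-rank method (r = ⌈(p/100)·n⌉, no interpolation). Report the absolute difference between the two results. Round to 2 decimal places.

n = 16.
(a) r = 1.7; between ranks 1 (6) and 2 (23): 17.9.
(b) the nearest-rank method: rank 2 → 23.
|17.9 − 23| = 5.1.

5.10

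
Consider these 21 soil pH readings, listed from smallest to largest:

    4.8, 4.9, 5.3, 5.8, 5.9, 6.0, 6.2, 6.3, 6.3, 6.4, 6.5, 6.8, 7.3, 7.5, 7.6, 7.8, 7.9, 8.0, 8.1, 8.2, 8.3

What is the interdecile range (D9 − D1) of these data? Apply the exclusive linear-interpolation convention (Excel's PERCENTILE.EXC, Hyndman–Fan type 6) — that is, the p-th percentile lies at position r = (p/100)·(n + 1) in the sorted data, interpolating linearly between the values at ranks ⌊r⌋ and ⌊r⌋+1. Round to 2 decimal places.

3.20

n = 21.
P10: r = 2.2; ranks 2–3 are 4.9, 5.3; interpolating gives 4.98.
P90: r = 19.8; ranks 19–20 are 8.1, 8.2; interpolating gives 8.18.
Difference: 8.18 − 4.98 = 3.2.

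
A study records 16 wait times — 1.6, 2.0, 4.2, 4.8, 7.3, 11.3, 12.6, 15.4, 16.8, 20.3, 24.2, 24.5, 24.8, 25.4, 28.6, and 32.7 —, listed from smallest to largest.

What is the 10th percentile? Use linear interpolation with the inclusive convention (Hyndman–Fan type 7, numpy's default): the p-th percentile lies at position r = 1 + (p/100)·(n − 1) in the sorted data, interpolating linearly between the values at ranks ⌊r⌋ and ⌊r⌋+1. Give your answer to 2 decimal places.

3.10

n = 16.
r = 1 + (10/100)·(16 − 1) = 1 + 1.5 = 2.5.
Rank 2 is 2.0 and rank 3 is 4.2.
Interpolate: 2.0 + 0.5·(4.2 − 2.0) = 2.0 + 0.5·2.2 = 3.1.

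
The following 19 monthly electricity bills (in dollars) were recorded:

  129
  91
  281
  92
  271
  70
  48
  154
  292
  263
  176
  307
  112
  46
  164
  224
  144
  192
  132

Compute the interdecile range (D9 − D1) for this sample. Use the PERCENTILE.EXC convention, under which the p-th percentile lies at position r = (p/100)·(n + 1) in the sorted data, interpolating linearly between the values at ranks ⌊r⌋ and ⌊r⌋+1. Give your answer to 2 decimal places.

Sorted: 46, 48, 70, 91, 92, 112, 129, 132, 144, 154, 164, 176, 192, 224, 263, 271, 281, 292, 307.
n = 19.
P10: r = 2 (integer) → 48.
P90: r = 18 (integer) → 292.
Difference: 292 − 48 = 244.

244.00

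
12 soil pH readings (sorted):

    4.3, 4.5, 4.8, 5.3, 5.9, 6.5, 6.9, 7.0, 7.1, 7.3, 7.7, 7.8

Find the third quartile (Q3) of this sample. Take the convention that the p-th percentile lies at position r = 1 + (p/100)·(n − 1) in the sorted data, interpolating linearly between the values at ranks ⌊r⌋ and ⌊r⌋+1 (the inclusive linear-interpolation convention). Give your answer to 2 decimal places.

n = 12.
r = 1 + (75/100)·(12 − 1) = 1 + 8.25 = 9.25.
Rank 9 is 7.1 and rank 10 is 7.3.
Interpolate: 7.1 + 0.25·(7.3 − 7.1) = 7.1 + 0.25·0.2 = 7.15.

7.15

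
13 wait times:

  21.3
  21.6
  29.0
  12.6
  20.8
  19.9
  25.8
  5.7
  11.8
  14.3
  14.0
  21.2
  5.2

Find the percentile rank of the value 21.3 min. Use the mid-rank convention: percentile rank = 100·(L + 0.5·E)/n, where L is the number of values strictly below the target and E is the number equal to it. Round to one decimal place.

73.1

Sorted: 5.2, 5.7, 11.8, 12.6, 14.0, 14.3, 19.9, 20.8, 21.2, 21.3, 21.6, 25.8, 29.0.
Count below 21.3: L = 9; count equal: E = 1; n = 13.
Percentile rank = 100·(9 + 0.5·1)/13 = 100·9.5/13 = 73.08.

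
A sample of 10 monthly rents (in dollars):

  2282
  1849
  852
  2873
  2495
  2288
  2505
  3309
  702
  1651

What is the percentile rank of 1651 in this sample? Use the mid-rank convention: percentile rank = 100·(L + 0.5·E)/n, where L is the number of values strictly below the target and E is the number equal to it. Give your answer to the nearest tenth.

Sorted: 702, 852, 1651, 1849, 2282, 2288, 2495, 2505, 2873, 3309.
Count below 1651: L = 2; count equal: E = 1; n = 10.
Percentile rank = 100·(2 + 0.5·1)/10 = 100·2.5/10 = 25.

25.0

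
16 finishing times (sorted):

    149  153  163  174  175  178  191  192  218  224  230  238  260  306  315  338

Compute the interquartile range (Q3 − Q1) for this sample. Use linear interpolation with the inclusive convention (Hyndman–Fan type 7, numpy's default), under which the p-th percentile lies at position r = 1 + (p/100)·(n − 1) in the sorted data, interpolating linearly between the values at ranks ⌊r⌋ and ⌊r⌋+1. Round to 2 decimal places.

68.75

n = 16.
P25: r = 4.75; ranks 4–5 are 174, 175; interpolating gives 174.75.
P75: r = 12.25; ranks 12–13 are 238, 260; interpolating gives 243.5.
Difference: 243.5 − 174.75 = 68.75.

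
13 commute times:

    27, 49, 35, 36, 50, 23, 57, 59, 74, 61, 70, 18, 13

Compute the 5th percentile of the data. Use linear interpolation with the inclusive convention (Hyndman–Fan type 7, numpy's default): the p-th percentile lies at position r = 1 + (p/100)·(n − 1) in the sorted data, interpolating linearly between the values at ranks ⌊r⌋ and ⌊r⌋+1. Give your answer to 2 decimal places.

Sorted: 13, 18, 23, 27, 35, 36, 49, 50, 57, 59, 61, 70, 74.
n = 13.
r = 1 + (5/100)·(13 − 1) = 1 + 0.6 = 1.6.
Rank 1 is 13 and rank 2 is 18.
Interpolate: 13 + 0.6·(18 − 13) = 13 + 0.6·5 = 16.

16.00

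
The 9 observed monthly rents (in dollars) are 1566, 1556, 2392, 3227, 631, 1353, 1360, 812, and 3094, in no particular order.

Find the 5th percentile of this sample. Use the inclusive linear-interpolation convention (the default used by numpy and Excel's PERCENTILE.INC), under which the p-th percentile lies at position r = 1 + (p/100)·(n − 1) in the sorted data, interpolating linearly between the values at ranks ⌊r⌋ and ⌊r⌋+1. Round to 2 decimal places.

Sorted: 631, 812, 1353, 1360, 1556, 1566, 2392, 3094, 3227.
n = 9.
r = 1 + (5/100)·(9 − 1) = 1 + 0.4 = 1.4.
Rank 1 is 631 and rank 2 is 812.
Interpolate: 631 + 0.4·(812 − 631) = 631 + 0.4·181 = 703.4.

703.40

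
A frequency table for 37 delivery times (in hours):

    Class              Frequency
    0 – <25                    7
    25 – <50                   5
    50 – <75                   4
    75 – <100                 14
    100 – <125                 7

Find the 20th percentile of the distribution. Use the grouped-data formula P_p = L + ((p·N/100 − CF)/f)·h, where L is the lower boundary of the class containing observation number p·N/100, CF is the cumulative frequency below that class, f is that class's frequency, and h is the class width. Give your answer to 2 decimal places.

N = 37; target position k = 20/100 · 37 = 7.4.
Cumulative frequencies: 7, 12, 16, 30, 37.
Observation 7.4 falls in the class 25 – <50.
L = 25, CF = 7, f = 5, h = 25.
P20 = 25 + ((7.4 − 7)/5)·25 = 25 + 2 = 27.

27.00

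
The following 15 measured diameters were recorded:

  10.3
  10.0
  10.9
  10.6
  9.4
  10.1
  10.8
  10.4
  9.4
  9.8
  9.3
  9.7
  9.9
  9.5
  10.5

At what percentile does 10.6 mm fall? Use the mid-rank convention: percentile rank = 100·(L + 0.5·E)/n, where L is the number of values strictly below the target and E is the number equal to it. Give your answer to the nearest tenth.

Sorted: 9.3, 9.4, 9.4, 9.5, 9.7, 9.8, 9.9, 10.0, 10.1, 10.3, 10.4, 10.5, 10.6, 10.8, 10.9.
Count below 10.6: L = 12; count equal: E = 1; n = 15.
Percentile rank = 100·(12 + 0.5·1)/15 = 100·12.5/15 = 83.33.

83.3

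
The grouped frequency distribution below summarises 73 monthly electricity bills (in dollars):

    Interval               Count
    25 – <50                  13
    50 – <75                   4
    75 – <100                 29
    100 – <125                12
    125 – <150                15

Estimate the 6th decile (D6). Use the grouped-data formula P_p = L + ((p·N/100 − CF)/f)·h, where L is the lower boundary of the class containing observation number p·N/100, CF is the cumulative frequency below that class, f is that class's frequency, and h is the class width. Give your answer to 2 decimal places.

98.10

N = 73; target position k = 60/100 · 73 = 43.8.
Cumulative frequencies: 13, 17, 46, 58, 73.
Observation 43.8 falls in the class 75 – <100.
L = 75, CF = 17, f = 29, h = 25.
P60 = 75 + ((43.8 − 17)/29)·25 = 75 + 23.1034 = 98.1034.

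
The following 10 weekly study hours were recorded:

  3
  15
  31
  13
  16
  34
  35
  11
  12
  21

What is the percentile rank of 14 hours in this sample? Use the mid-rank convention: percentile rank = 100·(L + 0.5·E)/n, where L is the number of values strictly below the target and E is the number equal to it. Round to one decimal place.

Sorted: 3, 11, 12, 13, 15, 16, 21, 31, 34, 35.
Count below 14: L = 4; count equal: E = 0; n = 10.
Percentile rank = 100·(4 + 0.5·0)/10 = 100·4/10 = 40.

40.0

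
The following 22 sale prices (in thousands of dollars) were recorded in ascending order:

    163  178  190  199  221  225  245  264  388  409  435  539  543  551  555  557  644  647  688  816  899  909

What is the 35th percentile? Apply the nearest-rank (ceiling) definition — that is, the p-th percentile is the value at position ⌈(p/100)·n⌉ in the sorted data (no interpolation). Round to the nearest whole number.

264

n = 22.
Position = ⌈35/100 · 22⌉ = ⌈7.7⌉ = 8.
The value at rank 8 is 264.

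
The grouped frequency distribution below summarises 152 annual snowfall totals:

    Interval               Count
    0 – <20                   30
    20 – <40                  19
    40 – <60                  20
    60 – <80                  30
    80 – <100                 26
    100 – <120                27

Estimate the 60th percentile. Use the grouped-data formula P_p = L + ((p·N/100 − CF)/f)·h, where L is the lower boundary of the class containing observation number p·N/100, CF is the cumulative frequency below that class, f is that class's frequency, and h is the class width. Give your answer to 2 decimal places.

N = 152; target position k = 60/100 · 152 = 91.2.
Cumulative frequencies: 30, 49, 69, 99, 125, 152.
Observation 91.2 falls in the class 60 – <80.
L = 60, CF = 69, f = 30, h = 20.
P60 = 60 + ((91.2 − 69)/30)·20 = 60 + 14.8 = 74.8.

74.80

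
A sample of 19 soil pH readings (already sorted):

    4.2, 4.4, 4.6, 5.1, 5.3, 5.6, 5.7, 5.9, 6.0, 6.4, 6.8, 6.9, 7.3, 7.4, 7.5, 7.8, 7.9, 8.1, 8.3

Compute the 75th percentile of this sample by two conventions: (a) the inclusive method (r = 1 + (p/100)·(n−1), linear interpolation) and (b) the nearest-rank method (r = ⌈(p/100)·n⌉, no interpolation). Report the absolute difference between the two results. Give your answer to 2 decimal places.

0.05

n = 19.
(a) r = 14.5; between ranks 14 (7.4) and 15 (7.5): 7.45.
(b) the nearest-rank method: rank 15 → 7.5.
|7.45 − 7.5| = 0.05.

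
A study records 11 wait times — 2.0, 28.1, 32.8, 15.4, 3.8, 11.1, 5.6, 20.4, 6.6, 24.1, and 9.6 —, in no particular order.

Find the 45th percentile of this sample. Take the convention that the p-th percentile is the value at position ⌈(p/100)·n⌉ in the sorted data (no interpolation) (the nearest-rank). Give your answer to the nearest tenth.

Sorted: 2.0, 3.8, 5.6, 6.6, 9.6, 11.1, 15.4, 20.4, 24.1, 28.1, 32.8.
n = 11.
Position = ⌈45/100 · 11⌉ = ⌈4.95⌉ = 5.
The value at rank 5 is 9.6.

9.6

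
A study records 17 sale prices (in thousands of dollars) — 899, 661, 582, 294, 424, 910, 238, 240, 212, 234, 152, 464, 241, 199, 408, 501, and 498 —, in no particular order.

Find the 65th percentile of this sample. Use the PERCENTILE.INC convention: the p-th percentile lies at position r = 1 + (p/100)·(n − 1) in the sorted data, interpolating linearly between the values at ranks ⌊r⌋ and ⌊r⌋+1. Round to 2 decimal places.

477.60

Sorted: 152, 199, 212, 234, 238, 240, 241, 294, 408, 424, 464, 498, 501, 582, 661, 899, 910.
n = 17.
r = 1 + (65/100)·(17 − 1) = 1 + 10.4 = 11.4.
Rank 11 is 464 and rank 12 is 498.
Interpolate: 464 + 0.4·(498 − 464) = 464 + 0.4·34 = 477.6.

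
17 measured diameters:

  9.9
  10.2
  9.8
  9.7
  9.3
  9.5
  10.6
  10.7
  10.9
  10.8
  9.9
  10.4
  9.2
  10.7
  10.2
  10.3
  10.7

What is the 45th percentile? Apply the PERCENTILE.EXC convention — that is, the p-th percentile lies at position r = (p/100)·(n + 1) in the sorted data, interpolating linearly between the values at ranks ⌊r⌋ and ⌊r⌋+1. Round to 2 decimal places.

10.20

Sorted: 9.2, 9.3, 9.5, 9.7, 9.8, 9.9, 9.9, 10.2, 10.2, 10.3, 10.4, 10.6, 10.7, 10.7, 10.7, 10.8, 10.9.
n = 17.
r = (45/100)·(17 + 1) = 8.1.
Rank 8 is 10.2 and rank 9 is 10.2.
Interpolate: 10.2 + 0.1·(10.2 − 10.2) = 10.2 + 0.1·0 = 10.2.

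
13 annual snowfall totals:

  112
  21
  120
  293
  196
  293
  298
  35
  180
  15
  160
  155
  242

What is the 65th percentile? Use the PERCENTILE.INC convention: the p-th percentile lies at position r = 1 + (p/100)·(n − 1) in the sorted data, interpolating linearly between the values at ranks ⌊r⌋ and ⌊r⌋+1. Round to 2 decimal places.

Sorted: 15, 21, 35, 112, 120, 155, 160, 180, 196, 242, 293, 293, 298.
n = 13.
r = 1 + (65/100)·(13 − 1) = 1 + 7.8 = 8.8.
Rank 8 is 180 and rank 9 is 196.
Interpolate: 180 + 0.8·(196 − 180) = 180 + 0.8·16 = 192.8.

192.80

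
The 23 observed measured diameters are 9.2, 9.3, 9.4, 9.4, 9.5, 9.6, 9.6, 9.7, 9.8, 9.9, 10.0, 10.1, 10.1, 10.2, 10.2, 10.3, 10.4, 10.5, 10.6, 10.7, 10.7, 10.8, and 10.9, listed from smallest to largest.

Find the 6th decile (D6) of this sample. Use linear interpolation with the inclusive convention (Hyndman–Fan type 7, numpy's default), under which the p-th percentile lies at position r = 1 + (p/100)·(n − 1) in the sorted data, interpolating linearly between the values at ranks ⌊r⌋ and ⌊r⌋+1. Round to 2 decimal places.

n = 23.
r = 1 + (60/100)·(23 − 1) = 1 + 13.2 = 14.2.
Rank 14 is 10.2 and rank 15 is 10.2.
Interpolate: 10.2 + 0.2·(10.2 − 10.2) = 10.2 + 0.2·0 = 10.2.

10.20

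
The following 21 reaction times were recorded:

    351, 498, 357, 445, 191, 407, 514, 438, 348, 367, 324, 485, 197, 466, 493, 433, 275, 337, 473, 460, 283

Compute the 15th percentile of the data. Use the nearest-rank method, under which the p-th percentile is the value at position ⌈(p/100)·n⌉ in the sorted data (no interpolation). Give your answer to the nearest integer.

Sorted: 191, 197, 275, 283, 324, 337, 348, 351, 357, 367, 407, 433, 438, 445, 460, 466, 473, 485, 493, 498, 514.
n = 21.
Position = ⌈15/100 · 21⌉ = ⌈3.15⌉ = 4.
The value at rank 4 is 283.

283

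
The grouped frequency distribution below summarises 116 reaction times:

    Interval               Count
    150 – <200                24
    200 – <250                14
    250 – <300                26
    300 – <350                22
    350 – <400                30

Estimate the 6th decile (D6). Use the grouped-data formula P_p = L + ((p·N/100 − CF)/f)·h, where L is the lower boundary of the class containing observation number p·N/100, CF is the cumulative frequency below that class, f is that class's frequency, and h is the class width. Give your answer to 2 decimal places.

312.73

N = 116; target position k = 60/100 · 116 = 69.6.
Cumulative frequencies: 24, 38, 64, 86, 116.
Observation 69.6 falls in the class 300 – <350.
L = 300, CF = 64, f = 22, h = 50.
P60 = 300 + ((69.6 − 64)/22)·50 = 300 + 12.7273 = 312.727.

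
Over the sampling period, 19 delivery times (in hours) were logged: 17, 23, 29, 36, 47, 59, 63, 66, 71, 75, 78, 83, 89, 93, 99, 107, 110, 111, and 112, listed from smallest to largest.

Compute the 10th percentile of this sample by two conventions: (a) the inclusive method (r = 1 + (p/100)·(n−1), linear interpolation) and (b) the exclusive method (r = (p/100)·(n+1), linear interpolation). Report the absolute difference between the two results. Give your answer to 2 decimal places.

4.80

n = 19.
(a) r = 2.8; between ranks 2 (23) and 3 (29): 27.8.
(b) r = 2 → value at rank 2 = 23.
|27.8 − 23| = 4.8.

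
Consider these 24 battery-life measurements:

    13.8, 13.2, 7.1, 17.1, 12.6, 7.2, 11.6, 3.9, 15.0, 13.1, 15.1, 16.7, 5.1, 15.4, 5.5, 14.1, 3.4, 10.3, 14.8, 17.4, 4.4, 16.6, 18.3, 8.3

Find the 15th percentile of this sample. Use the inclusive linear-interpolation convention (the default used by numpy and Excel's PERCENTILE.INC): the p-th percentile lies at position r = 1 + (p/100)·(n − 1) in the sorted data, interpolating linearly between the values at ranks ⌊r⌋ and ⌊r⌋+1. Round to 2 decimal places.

Sorted: 3.4, 3.9, 4.4, 5.1, 5.5, 7.1, 7.2, 8.3, 10.3, 11.6, 12.6, 13.1, 13.2, 13.8, 14.1, 14.8, 15.0, 15.1, 15.4, 16.6, 16.7, 17.1, 17.4, 18.3.
n = 24.
r = 1 + (15/100)·(24 − 1) = 1 + 3.45 = 4.45.
Rank 4 is 5.1 and rank 5 is 5.5.
Interpolate: 5.1 + 0.45·(5.5 − 5.1) = 5.1 + 0.45·0.4 = 5.28.

5.28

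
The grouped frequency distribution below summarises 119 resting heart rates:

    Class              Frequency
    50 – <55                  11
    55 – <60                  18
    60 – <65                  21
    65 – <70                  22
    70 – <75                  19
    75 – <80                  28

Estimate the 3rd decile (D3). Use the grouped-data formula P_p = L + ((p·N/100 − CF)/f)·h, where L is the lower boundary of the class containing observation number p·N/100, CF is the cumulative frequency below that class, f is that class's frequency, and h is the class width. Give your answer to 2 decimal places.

61.60

N = 119; target position k = 30/100 · 119 = 35.7.
Cumulative frequencies: 11, 29, 50, 72, 91, 119.
Observation 35.7 falls in the class 60 – <65.
L = 60, CF = 29, f = 21, h = 5.
P30 = 60 + ((35.7 − 29)/21)·5 = 60 + 1.59524 = 61.5952.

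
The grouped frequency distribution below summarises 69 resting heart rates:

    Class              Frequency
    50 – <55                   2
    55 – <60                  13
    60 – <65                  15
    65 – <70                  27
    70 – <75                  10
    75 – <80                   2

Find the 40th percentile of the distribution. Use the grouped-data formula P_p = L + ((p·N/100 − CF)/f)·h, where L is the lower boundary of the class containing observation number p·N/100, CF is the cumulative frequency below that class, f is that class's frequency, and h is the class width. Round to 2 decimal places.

64.20

N = 69; target position k = 40/100 · 69 = 27.6.
Cumulative frequencies: 2, 15, 30, 57, 67, 69.
Observation 27.6 falls in the class 60 – <65.
L = 60, CF = 15, f = 15, h = 5.
P40 = 60 + ((27.6 − 15)/15)·5 = 60 + 4.2 = 64.2.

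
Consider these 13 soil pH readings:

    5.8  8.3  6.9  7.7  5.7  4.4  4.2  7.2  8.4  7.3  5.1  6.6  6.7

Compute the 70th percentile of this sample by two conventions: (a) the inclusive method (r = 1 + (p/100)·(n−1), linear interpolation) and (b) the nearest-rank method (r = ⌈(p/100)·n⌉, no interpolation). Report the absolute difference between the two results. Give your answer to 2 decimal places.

Sorted: 4.2, 4.4, 5.1, 5.7, 5.8, 6.6, 6.7, 6.9, 7.2, 7.3, 7.7, 8.3, 8.4.
n = 13.
(a) r = 9.4; between ranks 9 (7.2) and 10 (7.3): 7.24.
(b) the nearest-rank method: rank 10 → 7.3.
|7.24 − 7.3| = 0.06.

0.06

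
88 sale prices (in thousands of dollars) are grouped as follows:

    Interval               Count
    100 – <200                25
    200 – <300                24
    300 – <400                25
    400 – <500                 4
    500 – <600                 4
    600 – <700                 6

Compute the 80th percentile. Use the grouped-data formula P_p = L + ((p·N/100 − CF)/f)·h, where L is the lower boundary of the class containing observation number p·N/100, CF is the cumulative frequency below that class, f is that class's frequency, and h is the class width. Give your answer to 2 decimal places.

385.60

N = 88; target position k = 80/100 · 88 = 70.4.
Cumulative frequencies: 25, 49, 74, 78, 82, 88.
Observation 70.4 falls in the class 300 – <400.
L = 300, CF = 49, f = 25, h = 100.
P80 = 300 + ((70.4 − 49)/25)·100 = 300 + 85.6 = 385.6.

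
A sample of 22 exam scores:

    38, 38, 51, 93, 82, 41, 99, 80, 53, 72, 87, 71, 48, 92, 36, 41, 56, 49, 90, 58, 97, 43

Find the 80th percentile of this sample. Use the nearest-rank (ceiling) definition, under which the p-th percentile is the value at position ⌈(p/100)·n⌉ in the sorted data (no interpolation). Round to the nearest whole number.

90

Sorted: 36, 38, 38, 41, 41, 43, 48, 49, 51, 53, 56, 58, 71, 72, 80, 82, 87, 90, 92, 93, 97, 99.
n = 22.
Position = ⌈80/100 · 22⌉ = ⌈17.6⌉ = 18.
The value at rank 18 is 90.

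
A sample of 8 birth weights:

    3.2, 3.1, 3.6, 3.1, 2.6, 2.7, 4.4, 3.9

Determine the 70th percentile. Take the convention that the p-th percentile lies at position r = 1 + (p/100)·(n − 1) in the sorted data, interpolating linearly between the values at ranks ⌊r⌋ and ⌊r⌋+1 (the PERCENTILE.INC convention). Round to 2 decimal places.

3.56

Sorted: 2.6, 2.7, 3.1, 3.1, 3.2, 3.6, 3.9, 4.4.
n = 8.
r = 1 + (70/100)·(8 − 1) = 1 + 4.9 = 5.9.
Rank 5 is 3.2 and rank 6 is 3.6.
Interpolate: 3.2 + 0.9·(3.6 − 3.2) = 3.2 + 0.9·0.4 = 3.56.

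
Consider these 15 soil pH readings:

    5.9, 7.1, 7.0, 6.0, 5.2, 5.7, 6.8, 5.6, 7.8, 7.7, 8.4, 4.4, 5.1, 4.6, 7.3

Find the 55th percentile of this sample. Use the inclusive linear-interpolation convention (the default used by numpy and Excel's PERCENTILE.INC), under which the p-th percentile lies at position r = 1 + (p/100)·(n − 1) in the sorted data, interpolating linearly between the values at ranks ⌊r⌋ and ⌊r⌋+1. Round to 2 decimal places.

6.56

Sorted: 4.4, 4.6, 5.1, 5.2, 5.6, 5.7, 5.9, 6.0, 6.8, 7.0, 7.1, 7.3, 7.7, 7.8, 8.4.
n = 15.
r = 1 + (55/100)·(15 − 1) = 1 + 7.7 = 8.7.
Rank 8 is 6.0 and rank 9 is 6.8.
Interpolate: 6.0 + 0.7·(6.8 − 6.0) = 6.0 + 0.7·0.8 = 6.56.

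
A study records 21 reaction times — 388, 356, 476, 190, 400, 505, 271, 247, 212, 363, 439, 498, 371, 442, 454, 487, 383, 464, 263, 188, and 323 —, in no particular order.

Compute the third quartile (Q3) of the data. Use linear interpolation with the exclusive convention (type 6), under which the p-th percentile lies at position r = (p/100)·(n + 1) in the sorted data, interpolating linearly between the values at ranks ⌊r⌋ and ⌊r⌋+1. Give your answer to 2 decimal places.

Sorted: 188, 190, 212, 247, 263, 271, 323, 356, 363, 371, 383, 388, 400, 439, 442, 454, 464, 476, 487, 498, 505.
n = 21.
r = (75/100)·(21 + 1) = 16.5.
Rank 16 is 454 and rank 17 is 464.
Interpolate: 454 + 0.5·(464 − 454) = 454 + 0.5·10 = 459.

459.00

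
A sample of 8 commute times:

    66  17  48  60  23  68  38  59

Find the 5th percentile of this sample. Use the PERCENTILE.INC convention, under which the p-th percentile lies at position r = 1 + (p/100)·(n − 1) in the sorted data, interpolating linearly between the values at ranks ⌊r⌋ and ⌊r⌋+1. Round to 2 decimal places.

19.10

Sorted: 17, 23, 38, 48, 59, 60, 66, 68.
n = 8.
r = 1 + (5/100)·(8 − 1) = 1 + 0.35 = 1.35.
Rank 1 is 17 and rank 2 is 23.
Interpolate: 17 + 0.35·(23 − 17) = 17 + 0.35·6 = 19.1.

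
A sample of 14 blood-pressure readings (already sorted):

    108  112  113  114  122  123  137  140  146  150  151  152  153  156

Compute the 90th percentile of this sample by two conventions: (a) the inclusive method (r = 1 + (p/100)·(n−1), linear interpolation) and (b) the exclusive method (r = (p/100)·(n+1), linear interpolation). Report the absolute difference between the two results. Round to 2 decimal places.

n = 14.
(a) r = 12.7; between ranks 12 (152) and 13 (153): 152.7.
(b) r = 13.5; between ranks 13 (153) and 14 (156): 154.5.
|152.7 − 154.5| = 1.8.

1.80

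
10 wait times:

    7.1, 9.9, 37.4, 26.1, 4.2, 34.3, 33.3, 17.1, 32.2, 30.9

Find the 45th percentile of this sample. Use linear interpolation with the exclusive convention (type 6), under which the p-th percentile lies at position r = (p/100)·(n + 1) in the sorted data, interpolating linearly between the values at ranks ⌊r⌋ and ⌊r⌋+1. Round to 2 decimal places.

25.65

Sorted: 4.2, 7.1, 9.9, 17.1, 26.1, 30.9, 32.2, 33.3, 34.3, 37.4.
n = 10.
r = (45/100)·(10 + 1) = 4.95.
Rank 4 is 17.1 and rank 5 is 26.1.
Interpolate: 17.1 + 0.95·(26.1 − 17.1) = 17.1 + 0.95·9 = 25.65.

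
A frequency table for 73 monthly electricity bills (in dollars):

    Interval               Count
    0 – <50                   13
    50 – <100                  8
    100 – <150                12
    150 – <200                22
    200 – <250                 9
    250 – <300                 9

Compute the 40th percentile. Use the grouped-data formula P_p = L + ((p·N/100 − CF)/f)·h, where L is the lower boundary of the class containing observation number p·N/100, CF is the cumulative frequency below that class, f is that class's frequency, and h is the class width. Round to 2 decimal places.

134.17

N = 73; target position k = 40/100 · 73 = 29.2.
Cumulative frequencies: 13, 21, 33, 55, 64, 73.
Observation 29.2 falls in the class 100 – <150.
L = 100, CF = 21, f = 12, h = 50.
P40 = 100 + ((29.2 − 21)/12)·50 = 100 + 34.1667 = 134.167.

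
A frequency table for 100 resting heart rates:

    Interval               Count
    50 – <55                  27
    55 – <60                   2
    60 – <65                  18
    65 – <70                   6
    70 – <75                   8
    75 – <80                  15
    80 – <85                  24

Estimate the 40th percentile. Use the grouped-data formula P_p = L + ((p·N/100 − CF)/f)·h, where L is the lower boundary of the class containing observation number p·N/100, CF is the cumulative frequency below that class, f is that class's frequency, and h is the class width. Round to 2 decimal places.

63.06

N = 100; target position k = 40/100 · 100 = 40.
Cumulative frequencies: 27, 29, 47, 53, 61, 76, 100.
Observation 40 falls in the class 60 – <65.
L = 60, CF = 29, f = 18, h = 5.
P40 = 60 + ((40 − 29)/18)·5 = 60 + 3.05556 = 63.0556.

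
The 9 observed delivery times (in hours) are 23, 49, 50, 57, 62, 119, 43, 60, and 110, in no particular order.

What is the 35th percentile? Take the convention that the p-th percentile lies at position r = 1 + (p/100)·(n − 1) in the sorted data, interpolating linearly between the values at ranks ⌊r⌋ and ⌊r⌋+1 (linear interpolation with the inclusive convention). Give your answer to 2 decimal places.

Sorted: 23, 43, 49, 50, 57, 60, 62, 110, 119.
n = 9.
r = 1 + (35/100)·(9 − 1) = 1 + 2.8 = 3.8.
Rank 3 is 49 and rank 4 is 50.
Interpolate: 49 + 0.8·(50 − 49) = 49 + 0.8·1 = 49.8.

49.80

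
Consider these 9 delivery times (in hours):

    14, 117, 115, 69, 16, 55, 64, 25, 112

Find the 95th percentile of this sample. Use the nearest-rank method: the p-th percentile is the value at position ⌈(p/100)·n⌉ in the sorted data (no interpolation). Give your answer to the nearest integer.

Sorted: 14, 16, 25, 55, 64, 69, 112, 115, 117.
n = 9.
Position = ⌈95/100 · 9⌉ = ⌈8.55⌉ = 9.
The value at rank 9 is 117.

117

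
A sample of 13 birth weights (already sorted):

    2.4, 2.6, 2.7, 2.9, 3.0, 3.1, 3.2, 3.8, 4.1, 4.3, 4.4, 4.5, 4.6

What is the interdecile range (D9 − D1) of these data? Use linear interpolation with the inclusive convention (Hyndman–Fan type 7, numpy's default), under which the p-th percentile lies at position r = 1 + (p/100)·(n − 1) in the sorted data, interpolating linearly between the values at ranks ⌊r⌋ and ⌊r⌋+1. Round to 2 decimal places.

1.86

n = 13.
P10: r = 2.2; ranks 2–3 are 2.6, 2.7; interpolating gives 2.62.
P90: r = 11.8; ranks 11–12 are 4.4, 4.5; interpolating gives 4.48.
Difference: 4.48 − 2.62 = 1.86.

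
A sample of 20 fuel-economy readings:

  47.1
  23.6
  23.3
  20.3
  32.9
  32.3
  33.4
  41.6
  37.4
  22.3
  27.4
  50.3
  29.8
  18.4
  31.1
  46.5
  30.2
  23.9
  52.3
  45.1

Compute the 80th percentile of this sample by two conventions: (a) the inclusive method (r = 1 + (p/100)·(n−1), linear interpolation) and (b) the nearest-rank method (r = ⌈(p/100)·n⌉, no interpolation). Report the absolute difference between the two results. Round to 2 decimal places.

Sorted: 18.4, 20.3, 22.3, 23.3, 23.6, 23.9, 27.4, 29.8, 30.2, 31.1, 32.3, 32.9, 33.4, 37.4, 41.6, 45.1, 46.5, 47.1, 50.3, 52.3.
n = 20.
(a) r = 16.2; between ranks 16 (45.1) and 17 (46.5): 45.38.
(b) the nearest-rank method: rank 16 → 45.1.
|45.38 − 45.1| = 0.28.

0.28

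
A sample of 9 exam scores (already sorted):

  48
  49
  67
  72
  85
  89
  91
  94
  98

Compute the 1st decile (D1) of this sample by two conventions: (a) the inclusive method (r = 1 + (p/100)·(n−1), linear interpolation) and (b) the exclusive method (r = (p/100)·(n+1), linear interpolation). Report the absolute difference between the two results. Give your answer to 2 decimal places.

0.80

n = 9.
(a) r = 1.8; between ranks 1 (48) and 2 (49): 48.8.
(b) r = 1 → value at rank 1 = 48.
|48.8 − 48| = 0.8.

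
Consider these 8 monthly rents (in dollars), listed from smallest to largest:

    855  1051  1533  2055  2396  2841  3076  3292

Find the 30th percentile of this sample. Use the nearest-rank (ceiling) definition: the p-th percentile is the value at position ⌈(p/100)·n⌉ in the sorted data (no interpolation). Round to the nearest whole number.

1533

n = 8.
Position = ⌈30/100 · 8⌉ = ⌈2.4⌉ = 3.
The value at rank 3 is 1533.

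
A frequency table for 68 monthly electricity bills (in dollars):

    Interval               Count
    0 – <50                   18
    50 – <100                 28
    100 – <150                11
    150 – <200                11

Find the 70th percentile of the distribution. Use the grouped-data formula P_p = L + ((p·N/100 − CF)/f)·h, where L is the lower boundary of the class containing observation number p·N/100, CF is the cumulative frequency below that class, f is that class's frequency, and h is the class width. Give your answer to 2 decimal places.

107.27

N = 68; target position k = 70/100 · 68 = 47.6.
Cumulative frequencies: 18, 46, 57, 68.
Observation 47.6 falls in the class 100 – <150.
L = 100, CF = 46, f = 11, h = 50.
P70 = 100 + ((47.6 − 46)/11)·50 = 100 + 7.27273 = 107.273.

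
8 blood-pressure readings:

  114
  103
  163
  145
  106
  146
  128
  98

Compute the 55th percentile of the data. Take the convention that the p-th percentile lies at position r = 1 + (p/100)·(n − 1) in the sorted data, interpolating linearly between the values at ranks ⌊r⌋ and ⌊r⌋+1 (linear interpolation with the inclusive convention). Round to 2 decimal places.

Sorted: 98, 103, 106, 114, 128, 145, 146, 163.
n = 8.
r = 1 + (55/100)·(8 − 1) = 1 + 3.85 = 4.85.
Rank 4 is 114 and rank 5 is 128.
Interpolate: 114 + 0.85·(128 − 114) = 114 + 0.85·14 = 125.9.

125.90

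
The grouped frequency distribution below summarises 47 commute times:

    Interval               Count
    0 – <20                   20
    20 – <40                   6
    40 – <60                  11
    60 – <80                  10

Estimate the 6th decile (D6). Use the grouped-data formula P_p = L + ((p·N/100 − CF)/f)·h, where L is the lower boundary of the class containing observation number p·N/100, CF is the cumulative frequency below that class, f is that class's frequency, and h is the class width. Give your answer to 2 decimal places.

44.00

N = 47; target position k = 60/100 · 47 = 28.2.
Cumulative frequencies: 20, 26, 37, 47.
Observation 28.2 falls in the class 40 – <60.
L = 40, CF = 26, f = 11, h = 20.
P60 = 40 + ((28.2 − 26)/11)·20 = 40 + 4 = 44.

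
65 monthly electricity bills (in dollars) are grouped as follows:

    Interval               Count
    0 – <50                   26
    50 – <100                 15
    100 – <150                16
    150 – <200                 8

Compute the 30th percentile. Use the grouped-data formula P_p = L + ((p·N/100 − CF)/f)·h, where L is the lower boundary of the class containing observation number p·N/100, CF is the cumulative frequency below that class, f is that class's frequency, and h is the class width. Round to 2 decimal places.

37.50

N = 65; target position k = 30/100 · 65 = 19.5.
Cumulative frequencies: 26, 41, 57, 65.
Observation 19.5 falls in the class 0 – <50.
L = 0, CF = 0, f = 26, h = 50.
P30 = 0 + ((19.5 − 0)/26)·50 = 0 + 37.5 = 37.5.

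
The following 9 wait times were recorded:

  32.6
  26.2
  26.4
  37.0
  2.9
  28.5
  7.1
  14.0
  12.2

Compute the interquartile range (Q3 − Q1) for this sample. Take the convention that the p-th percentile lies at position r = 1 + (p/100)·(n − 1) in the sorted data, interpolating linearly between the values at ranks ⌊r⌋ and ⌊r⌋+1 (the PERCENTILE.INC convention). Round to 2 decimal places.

16.30

Sorted: 2.9, 7.1, 12.2, 14.0, 26.2, 26.4, 28.5, 32.6, 37.0.
n = 9.
P25: r = 3 (integer) → 12.2.
P75: r = 7 (integer) → 28.5.
Difference: 28.5 − 12.2 = 16.3.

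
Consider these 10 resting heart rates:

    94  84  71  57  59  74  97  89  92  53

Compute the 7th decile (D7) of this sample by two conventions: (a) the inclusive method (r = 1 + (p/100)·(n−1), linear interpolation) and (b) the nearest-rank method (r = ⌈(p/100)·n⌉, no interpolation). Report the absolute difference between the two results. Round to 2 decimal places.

Sorted: 53, 57, 59, 71, 74, 84, 89, 92, 94, 97.
n = 10.
(a) r = 7.3; between ranks 7 (89) and 8 (92): 89.9.
(b) the nearest-rank method: rank 7 → 89.
|89.9 − 89| = 0.9.

0.90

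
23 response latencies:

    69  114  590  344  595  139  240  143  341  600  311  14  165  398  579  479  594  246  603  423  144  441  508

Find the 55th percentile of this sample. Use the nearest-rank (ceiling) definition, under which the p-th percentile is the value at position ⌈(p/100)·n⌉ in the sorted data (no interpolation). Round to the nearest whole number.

398

Sorted: 14, 69, 114, 139, 143, 144, 165, 240, 246, 311, 341, 344, 398, 423, 441, 479, 508, 579, 590, 594, 595, 600, 603.
n = 23.
Position = ⌈55/100 · 23⌉ = ⌈12.65⌉ = 13.
The value at rank 13 is 398.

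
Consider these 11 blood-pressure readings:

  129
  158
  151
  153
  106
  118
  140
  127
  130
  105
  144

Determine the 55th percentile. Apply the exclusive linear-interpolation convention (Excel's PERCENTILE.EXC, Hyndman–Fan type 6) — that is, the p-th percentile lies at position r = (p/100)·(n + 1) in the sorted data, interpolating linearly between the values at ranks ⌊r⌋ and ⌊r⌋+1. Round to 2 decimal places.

136.00

Sorted: 105, 106, 118, 127, 129, 130, 140, 144, 151, 153, 158.
n = 11.
r = (55/100)·(11 + 1) = 6.6.
Rank 6 is 130 and rank 7 is 140.
Interpolate: 130 + 0.6·(140 − 130) = 130 + 0.6·10 = 136.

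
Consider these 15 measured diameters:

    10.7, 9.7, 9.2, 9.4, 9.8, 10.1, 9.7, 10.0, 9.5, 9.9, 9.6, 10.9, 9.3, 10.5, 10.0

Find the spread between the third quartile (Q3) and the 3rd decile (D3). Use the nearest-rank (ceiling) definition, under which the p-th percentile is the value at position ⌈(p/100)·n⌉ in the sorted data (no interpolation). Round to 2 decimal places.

0.50

Sorted: 9.2, 9.3, 9.4, 9.5, 9.6, 9.7, 9.7, 9.8, 9.9, 10.0, 10.0, 10.1, 10.5, 10.7, 10.9.
n = 15.
P30: rank ⌈30/100·15⌉ = 5 → 9.6.
P75: rank ⌈75/100·15⌉ = 12 → 10.1.
Difference: 10.1 − 9.6 = 0.5.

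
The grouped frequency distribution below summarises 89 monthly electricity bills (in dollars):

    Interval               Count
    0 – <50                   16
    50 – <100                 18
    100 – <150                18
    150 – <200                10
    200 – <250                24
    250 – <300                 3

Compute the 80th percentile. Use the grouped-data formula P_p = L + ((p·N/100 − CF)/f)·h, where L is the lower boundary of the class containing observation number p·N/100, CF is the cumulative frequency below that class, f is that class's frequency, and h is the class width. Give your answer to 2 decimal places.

N = 89; target position k = 80/100 · 89 = 71.2.
Cumulative frequencies: 16, 34, 52, 62, 86, 89.
Observation 71.2 falls in the class 200 – <250.
L = 200, CF = 62, f = 24, h = 50.
P80 = 200 + ((71.2 − 62)/24)·50 = 200 + 19.1667 = 219.167.

219.17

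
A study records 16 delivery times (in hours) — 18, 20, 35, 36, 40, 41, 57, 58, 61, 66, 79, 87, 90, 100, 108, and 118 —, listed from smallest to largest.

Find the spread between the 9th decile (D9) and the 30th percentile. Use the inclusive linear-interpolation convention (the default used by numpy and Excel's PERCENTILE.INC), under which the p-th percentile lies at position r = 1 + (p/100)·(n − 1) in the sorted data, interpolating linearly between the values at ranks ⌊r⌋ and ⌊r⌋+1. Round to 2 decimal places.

63.50

n = 16.
P30: r = 5.5; ranks 5–6 are 40, 41; interpolating gives 40.5.
P90: r = 14.5; ranks 14–15 are 100, 108; interpolating gives 104.
Difference: 104 − 40.5 = 63.5.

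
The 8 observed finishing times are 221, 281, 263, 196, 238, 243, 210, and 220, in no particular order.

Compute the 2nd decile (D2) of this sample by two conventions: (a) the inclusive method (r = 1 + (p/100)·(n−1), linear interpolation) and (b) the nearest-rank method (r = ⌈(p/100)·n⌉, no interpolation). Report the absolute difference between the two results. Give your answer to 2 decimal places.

Sorted: 196, 210, 220, 221, 238, 243, 263, 281.
n = 8.
(a) r = 2.4; between ranks 2 (210) and 3 (220): 214.
(b) the nearest-rank method: rank 2 → 210.
|214 − 210| = 4.

4.00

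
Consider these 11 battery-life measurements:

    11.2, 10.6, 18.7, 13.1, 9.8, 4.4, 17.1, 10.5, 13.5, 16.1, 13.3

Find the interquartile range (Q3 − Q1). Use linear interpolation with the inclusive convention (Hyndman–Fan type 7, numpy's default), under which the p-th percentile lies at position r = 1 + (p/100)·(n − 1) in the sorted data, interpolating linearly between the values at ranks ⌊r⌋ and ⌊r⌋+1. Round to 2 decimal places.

Sorted: 4.4, 9.8, 10.5, 10.6, 11.2, 13.1, 13.3, 13.5, 16.1, 17.1, 18.7.
n = 11.
P25: r = 3.5; ranks 3–4 are 10.5, 10.6; interpolating gives 10.55.
P75: r = 8.5; ranks 8–9 are 13.5, 16.1; interpolating gives 14.8.
Difference: 14.8 − 10.55 = 4.25.

4.25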